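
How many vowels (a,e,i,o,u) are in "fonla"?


Input: fonla
Checking each character:
  'f' at position 0: consonant
  'o' at position 1: vowel (running total: 1)
  'n' at position 2: consonant
  'l' at position 3: consonant
  'a' at position 4: vowel (running total: 2)
Total vowels: 2

2


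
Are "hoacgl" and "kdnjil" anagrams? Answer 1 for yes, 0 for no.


Strings: "hoacgl", "kdnjil"
Sorted first:  acghlo
Sorted second: dijkln
Differ at position 0: 'a' vs 'd' => not anagrams

0


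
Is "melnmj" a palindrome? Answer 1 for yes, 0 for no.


Input: melnmj
Reversed: jmnlem
  Compare pos 0 ('m') with pos 5 ('j'): MISMATCH
  Compare pos 1 ('e') with pos 4 ('m'): MISMATCH
  Compare pos 2 ('l') with pos 3 ('n'): MISMATCH
Result: not a palindrome

0


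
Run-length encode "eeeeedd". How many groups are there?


Input: eeeeedd
Scanning for consecutive runs:
  Group 1: 'e' x 5 (positions 0-4)
  Group 2: 'd' x 2 (positions 5-6)
Total groups: 2

2


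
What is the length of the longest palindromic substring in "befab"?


Input: "befab"
Checking substrings for palindromes:
  No multi-char palindromic substrings found
Longest palindromic substring: "b" with length 1

1


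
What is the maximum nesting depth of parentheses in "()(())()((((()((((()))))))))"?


Input: "()(())()((((()((((()))))))))"
Tracking depth:
  Position 0 '(': depth becomes 1
  Position 1 ')': depth becomes 0
  Position 2 '(': depth becomes 1
  Position 3 '(': depth becomes 2
  Position 4 ')': depth becomes 1
  Position 5 ')': depth becomes 0
  Position 6 '(': depth becomes 1
  Position 7 ')': depth becomes 0
  Position 8 '(': depth becomes 1
  Position 9 '(': depth becomes 2
  Position 10 '(': depth becomes 3
  Position 11 '(': depth becomes 4
  Position 12 '(': depth becomes 5
  Position 13 ')': depth becomes 4
  Position 14 '(': depth becomes 5
  Position 15 '(': depth becomes 6
  Position 16 '(': depth becomes 7
  Position 17 '(': depth becomes 8
  Position 18 '(': depth becomes 9
  Position 19 ')': depth becomes 8
  Position 20 ')': depth becomes 7
  Position 21 ')': depth becomes 6
  Position 22 ')': depth becomes 5
  Position 23 ')': depth becomes 4
  Position 24 ')': depth becomes 3
  Position 25 ')': depth becomes 2
  Position 26 ')': depth becomes 1
  Position 27 ')': depth becomes 0
Maximum depth reached: 9

9


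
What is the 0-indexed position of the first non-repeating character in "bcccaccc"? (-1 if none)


Input: bcccaccc
Character frequencies:
  'a': 1
  'b': 1
  'c': 6
Scanning left to right for freq == 1:
  Position 0 ('b'): unique! => answer = 0

0


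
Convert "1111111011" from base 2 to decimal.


Input: "1111111011" in base 2
Positional expansion:
  Digit '1' (value 1) x 2^9 = 512
  Digit '1' (value 1) x 2^8 = 256
  Digit '1' (value 1) x 2^7 = 128
  Digit '1' (value 1) x 2^6 = 64
  Digit '1' (value 1) x 2^5 = 32
  Digit '1' (value 1) x 2^4 = 16
  Digit '1' (value 1) x 2^3 = 8
  Digit '0' (value 0) x 2^2 = 0
  Digit '1' (value 1) x 2^1 = 2
  Digit '1' (value 1) x 2^0 = 1
Sum = 1019

1019


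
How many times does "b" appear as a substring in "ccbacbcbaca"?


Searching for "b" in "ccbacbcbaca"
Scanning each position:
  Position 0: "c" => no
  Position 1: "c" => no
  Position 2: "b" => MATCH
  Position 3: "a" => no
  Position 4: "c" => no
  Position 5: "b" => MATCH
  Position 6: "c" => no
  Position 7: "b" => MATCH
  Position 8: "a" => no
  Position 9: "c" => no
  Position 10: "a" => no
Total occurrences: 3

3


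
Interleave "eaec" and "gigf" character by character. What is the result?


Interleaving "eaec" and "gigf":
  Position 0: 'e' from first, 'g' from second => "eg"
  Position 1: 'a' from first, 'i' from second => "ai"
  Position 2: 'e' from first, 'g' from second => "eg"
  Position 3: 'c' from first, 'f' from second => "cf"
Result: egaiegcf

egaiegcf


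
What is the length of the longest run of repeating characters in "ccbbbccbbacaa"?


Input: "ccbbbccbbacaa"
Scanning for longest run:
  Position 1 ('c'): continues run of 'c', length=2
  Position 2 ('b'): new char, reset run to 1
  Position 3 ('b'): continues run of 'b', length=2
  Position 4 ('b'): continues run of 'b', length=3
  Position 5 ('c'): new char, reset run to 1
  Position 6 ('c'): continues run of 'c', length=2
  Position 7 ('b'): new char, reset run to 1
  Position 8 ('b'): continues run of 'b', length=2
  Position 9 ('a'): new char, reset run to 1
  Position 10 ('c'): new char, reset run to 1
  Position 11 ('a'): new char, reset run to 1
  Position 12 ('a'): continues run of 'a', length=2
Longest run: 'b' with length 3

3


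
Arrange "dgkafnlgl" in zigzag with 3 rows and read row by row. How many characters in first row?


Zigzag "dgkafnlgl" into 3 rows:
Placing characters:
  'd' => row 0
  'g' => row 1
  'k' => row 2
  'a' => row 1
  'f' => row 0
  'n' => row 1
  'l' => row 2
  'g' => row 1
  'l' => row 0
Rows:
  Row 0: "dfl"
  Row 1: "gang"
  Row 2: "kl"
First row length: 3

3


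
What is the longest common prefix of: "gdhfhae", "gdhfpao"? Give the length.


Words: gdhfhae, gdhfpao
  Position 0: all 'g' => match
  Position 1: all 'd' => match
  Position 2: all 'h' => match
  Position 3: all 'f' => match
  Position 4: ('h', 'p') => mismatch, stop
LCP = "gdhf" (length 4)

4


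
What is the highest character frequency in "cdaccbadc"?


Input: cdaccbadc
Character counts:
  'a': 2
  'b': 1
  'c': 4
  'd': 2
Maximum frequency: 4

4


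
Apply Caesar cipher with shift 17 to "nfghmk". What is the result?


Caesar cipher: shift "nfghmk" by 17
  'n' (pos 13) + 17 = pos 4 = 'e'
  'f' (pos 5) + 17 = pos 22 = 'w'
  'g' (pos 6) + 17 = pos 23 = 'x'
  'h' (pos 7) + 17 = pos 24 = 'y'
  'm' (pos 12) + 17 = pos 3 = 'd'
  'k' (pos 10) + 17 = pos 1 = 'b'
Result: ewxydb

ewxydb


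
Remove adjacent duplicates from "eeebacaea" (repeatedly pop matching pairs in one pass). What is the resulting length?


Input: eeebacaea
Stack-based adjacent duplicate removal:
  Read 'e': push. Stack: e
  Read 'e': matches stack top 'e' => pop. Stack: (empty)
  Read 'e': push. Stack: e
  Read 'b': push. Stack: eb
  Read 'a': push. Stack: eba
  Read 'c': push. Stack: ebac
  Read 'a': push. Stack: ebaca
  Read 'e': push. Stack: ebacae
  Read 'a': push. Stack: ebacaea
Final stack: "ebacaea" (length 7)

7


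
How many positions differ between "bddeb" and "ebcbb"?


Comparing "bddeb" and "ebcbb" position by position:
  Position 0: 'b' vs 'e' => DIFFER
  Position 1: 'd' vs 'b' => DIFFER
  Position 2: 'd' vs 'c' => DIFFER
  Position 3: 'e' vs 'b' => DIFFER
  Position 4: 'b' vs 'b' => same
Positions that differ: 4

4


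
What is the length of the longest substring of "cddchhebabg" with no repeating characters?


Input: "cddchhebabg"
Sliding window (track last position of each char):
  Position 0 ('c'): window [0,0] length 1 -- new best
  Position 1 ('d'): window [0,1] length 2 -- new best
  Position 2 ('d'): repeat (last at 1), move window start to 2
  Position 2 ('d'): window [2,2] length 1
  Position 3 ('c'): window [2,3] length 2
  Position 4 ('h'): window [2,4] length 3 -- new best
  Position 5 ('h'): repeat (last at 4), move window start to 5
  Position 5 ('h'): window [5,5] length 1
  Position 6 ('e'): window [5,6] length 2
  Position 7 ('b'): window [5,7] length 3
  Position 8 ('a'): window [5,8] length 4 -- new best
  Position 9 ('b'): repeat (last at 7), move window start to 8
  Position 9 ('b'): window [8,9] length 2
  Position 10 ('g'): window [8,10] length 3
Longest substring with no repeats: "heba" with length 4

4


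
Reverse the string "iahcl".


Input: iahcl
Reading characters right to left:
  Position 4: 'l'
  Position 3: 'c'
  Position 2: 'h'
  Position 1: 'a'
  Position 0: 'i'
Reversed: lchai

lchai


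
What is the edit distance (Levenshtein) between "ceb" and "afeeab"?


Computing edit distance: "ceb" -> "afeeab"
DP table:
           a    f    e    e    a    b
      0    1    2    3    4    5    6
  c   1    1    2    3    4    5    6
  e   2    2    2    2    3    4    5
  b   3    3    3    3    3    4    4
Edit distance = dp[3][6] = 4

4


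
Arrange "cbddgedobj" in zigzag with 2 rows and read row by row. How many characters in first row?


Zigzag "cbddgedobj" into 2 rows:
Placing characters:
  'c' => row 0
  'b' => row 1
  'd' => row 0
  'd' => row 1
  'g' => row 0
  'e' => row 1
  'd' => row 0
  'o' => row 1
  'b' => row 0
  'j' => row 1
Rows:
  Row 0: "cdgdb"
  Row 1: "bdeoj"
First row length: 5

5


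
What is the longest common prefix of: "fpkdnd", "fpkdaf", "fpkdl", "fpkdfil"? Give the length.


Words: fpkdnd, fpkdaf, fpkdl, fpkdfil
  Position 0: all 'f' => match
  Position 1: all 'p' => match
  Position 2: all 'k' => match
  Position 3: all 'd' => match
  Position 4: ('n', 'a', 'l', 'f') => mismatch, stop
LCP = "fpkd" (length 4)

4


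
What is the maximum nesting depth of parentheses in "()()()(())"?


Input: "()()()(())"
Tracking depth:
  Position 0 '(': depth becomes 1
  Position 1 ')': depth becomes 0
  Position 2 '(': depth becomes 1
  Position 3 ')': depth becomes 0
  Position 4 '(': depth becomes 1
  Position 5 ')': depth becomes 0
  Position 6 '(': depth becomes 1
  Position 7 '(': depth becomes 2
  Position 8 ')': depth becomes 1
  Position 9 ')': depth becomes 0
Maximum depth reached: 2

2


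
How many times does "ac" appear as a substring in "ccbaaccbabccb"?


Searching for "ac" in "ccbaaccbabccb"
Scanning each position:
  Position 0: "cc" => no
  Position 1: "cb" => no
  Position 2: "ba" => no
  Position 3: "aa" => no
  Position 4: "ac" => MATCH
  Position 5: "cc" => no
  Position 6: "cb" => no
  Position 7: "ba" => no
  Position 8: "ab" => no
  Position 9: "bc" => no
  Position 10: "cc" => no
  Position 11: "cb" => no
Total occurrences: 1

1


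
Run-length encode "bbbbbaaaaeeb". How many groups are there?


Input: bbbbbaaaaeeb
Scanning for consecutive runs:
  Group 1: 'b' x 5 (positions 0-4)
  Group 2: 'a' x 4 (positions 5-8)
  Group 3: 'e' x 2 (positions 9-10)
  Group 4: 'b' x 1 (positions 11-11)
Total groups: 4

4


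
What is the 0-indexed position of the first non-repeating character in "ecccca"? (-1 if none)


Input: ecccca
Character frequencies:
  'a': 1
  'c': 4
  'e': 1
Scanning left to right for freq == 1:
  Position 0 ('e'): unique! => answer = 0

0


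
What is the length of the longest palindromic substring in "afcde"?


Input: "afcde"
Checking substrings for palindromes:
  No multi-char palindromic substrings found
Longest palindromic substring: "a" with length 1

1


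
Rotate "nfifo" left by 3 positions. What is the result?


Input: "nfifo", rotate left by 3
First 3 characters: "nfi"
Remaining characters: "fo"
Concatenate remaining + first: "fo" + "nfi" = "fonfi"

fonfi


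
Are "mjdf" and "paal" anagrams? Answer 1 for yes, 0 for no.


Strings: "mjdf", "paal"
Sorted first:  dfjm
Sorted second: aalp
Differ at position 0: 'd' vs 'a' => not anagrams

0


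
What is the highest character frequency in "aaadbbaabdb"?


Input: aaadbbaabdb
Character counts:
  'a': 5
  'b': 4
  'd': 2
Maximum frequency: 5

5


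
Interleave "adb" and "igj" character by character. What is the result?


Interleaving "adb" and "igj":
  Position 0: 'a' from first, 'i' from second => "ai"
  Position 1: 'd' from first, 'g' from second => "dg"
  Position 2: 'b' from first, 'j' from second => "bj"
Result: aidgbj

aidgbj


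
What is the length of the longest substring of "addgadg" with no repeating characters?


Input: "addgadg"
Sliding window (track last position of each char):
  Position 0 ('a'): window [0,0] length 1 -- new best
  Position 1 ('d'): window [0,1] length 2 -- new best
  Position 2 ('d'): repeat (last at 1), move window start to 2
  Position 2 ('d'): window [2,2] length 1
  Position 3 ('g'): window [2,3] length 2
  Position 4 ('a'): window [2,4] length 3 -- new best
  Position 5 ('d'): repeat (last at 2), move window start to 3
  Position 5 ('d'): window [3,5] length 3
  Position 6 ('g'): repeat (last at 3), move window start to 4
  Position 6 ('g'): window [4,6] length 3
Longest substring with no repeats: "dga" with length 3

3


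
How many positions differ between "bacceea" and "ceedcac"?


Comparing "bacceea" and "ceedcac" position by position:
  Position 0: 'b' vs 'c' => DIFFER
  Position 1: 'a' vs 'e' => DIFFER
  Position 2: 'c' vs 'e' => DIFFER
  Position 3: 'c' vs 'd' => DIFFER
  Position 4: 'e' vs 'c' => DIFFER
  Position 5: 'e' vs 'a' => DIFFER
  Position 6: 'a' vs 'c' => DIFFER
Positions that differ: 7

7


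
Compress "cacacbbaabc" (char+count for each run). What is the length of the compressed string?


Input: cacacbbaabc
Runs:
  'c' x 1 => "c1"
  'a' x 1 => "a1"
  'c' x 1 => "c1"
  'a' x 1 => "a1"
  'c' x 1 => "c1"
  'b' x 2 => "b2"
  'a' x 2 => "a2"
  'b' x 1 => "b1"
  'c' x 1 => "c1"
Compressed: "c1a1c1a1c1b2a2b1c1"
Compressed length: 18

18


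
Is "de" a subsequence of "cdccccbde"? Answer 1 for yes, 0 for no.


Check if "de" is a subsequence of "cdccccbde"
Greedy scan:
  Position 0 ('c'): no match needed
  Position 1 ('d'): matches sub[0] = 'd'
  Position 2 ('c'): no match needed
  Position 3 ('c'): no match needed
  Position 4 ('c'): no match needed
  Position 5 ('c'): no match needed
  Position 6 ('b'): no match needed
  Position 7 ('d'): no match needed
  Position 8 ('e'): matches sub[1] = 'e'
All 2 characters matched => is a subsequence

1


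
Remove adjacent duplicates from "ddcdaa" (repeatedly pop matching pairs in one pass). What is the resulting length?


Input: ddcdaa
Stack-based adjacent duplicate removal:
  Read 'd': push. Stack: d
  Read 'd': matches stack top 'd' => pop. Stack: (empty)
  Read 'c': push. Stack: c
  Read 'd': push. Stack: cd
  Read 'a': push. Stack: cda
  Read 'a': matches stack top 'a' => pop. Stack: cd
Final stack: "cd" (length 2)

2


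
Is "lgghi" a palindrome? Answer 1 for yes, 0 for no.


Input: lgghi
Reversed: ihggl
  Compare pos 0 ('l') with pos 4 ('i'): MISMATCH
  Compare pos 1 ('g') with pos 3 ('h'): MISMATCH
Result: not a palindrome

0


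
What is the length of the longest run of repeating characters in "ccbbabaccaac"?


Input: "ccbbabaccaac"
Scanning for longest run:
  Position 1 ('c'): continues run of 'c', length=2
  Position 2 ('b'): new char, reset run to 1
  Position 3 ('b'): continues run of 'b', length=2
  Position 4 ('a'): new char, reset run to 1
  Position 5 ('b'): new char, reset run to 1
  Position 6 ('a'): new char, reset run to 1
  Position 7 ('c'): new char, reset run to 1
  Position 8 ('c'): continues run of 'c', length=2
  Position 9 ('a'): new char, reset run to 1
  Position 10 ('a'): continues run of 'a', length=2
  Position 11 ('c'): new char, reset run to 1
Longest run: 'c' with length 2

2


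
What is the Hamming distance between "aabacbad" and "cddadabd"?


Comparing "aabacbad" and "cddadabd" position by position:
  Position 0: 'a' vs 'c' => differ
  Position 1: 'a' vs 'd' => differ
  Position 2: 'b' vs 'd' => differ
  Position 3: 'a' vs 'a' => same
  Position 4: 'c' vs 'd' => differ
  Position 5: 'b' vs 'a' => differ
  Position 6: 'a' vs 'b' => differ
  Position 7: 'd' vs 'd' => same
Total differences (Hamming distance): 6

6


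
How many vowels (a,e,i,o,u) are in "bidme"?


Input: bidme
Checking each character:
  'b' at position 0: consonant
  'i' at position 1: vowel (running total: 1)
  'd' at position 2: consonant
  'm' at position 3: consonant
  'e' at position 4: vowel (running total: 2)
Total vowels: 2

2


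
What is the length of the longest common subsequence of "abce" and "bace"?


LCS of "abce" and "bace"
DP table:
           b    a    c    e
      0    0    0    0    0
  a   0    0    1    1    1
  b   0    1    1    1    1
  c   0    1    1    2    2
  e   0    1    1    2    3
LCS length = dp[4][4] = 3

3


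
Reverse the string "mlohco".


Input: mlohco
Reading characters right to left:
  Position 5: 'o'
  Position 4: 'c'
  Position 3: 'h'
  Position 2: 'o'
  Position 1: 'l'
  Position 0: 'm'
Reversed: ocholm

ocholm


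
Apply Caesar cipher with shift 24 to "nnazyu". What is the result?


Caesar cipher: shift "nnazyu" by 24
  'n' (pos 13) + 24 = pos 11 = 'l'
  'n' (pos 13) + 24 = pos 11 = 'l'
  'a' (pos 0) + 24 = pos 24 = 'y'
  'z' (pos 25) + 24 = pos 23 = 'x'
  'y' (pos 24) + 24 = pos 22 = 'w'
  'u' (pos 20) + 24 = pos 18 = 's'
Result: llyxws

llyxws


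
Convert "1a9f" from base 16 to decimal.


Input: "1a9f" in base 16
Positional expansion:
  Digit '1' (value 1) x 16^3 = 4096
  Digit 'a' (value 10) x 16^2 = 2560
  Digit '9' (value 9) x 16^1 = 144
  Digit 'f' (value 15) x 16^0 = 15
Sum = 6815

6815


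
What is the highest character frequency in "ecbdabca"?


Input: ecbdabca
Character counts:
  'a': 2
  'b': 2
  'c': 2
  'd': 1
  'e': 1
Maximum frequency: 2

2


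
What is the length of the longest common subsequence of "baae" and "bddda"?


LCS of "baae" and "bddda"
DP table:
           b    d    d    d    a
      0    0    0    0    0    0
  b   0    1    1    1    1    1
  a   0    1    1    1    1    2
  a   0    1    1    1    1    2
  e   0    1    1    1    1    2
LCS length = dp[4][5] = 2

2


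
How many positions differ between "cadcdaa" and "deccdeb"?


Comparing "cadcdaa" and "deccdeb" position by position:
  Position 0: 'c' vs 'd' => DIFFER
  Position 1: 'a' vs 'e' => DIFFER
  Position 2: 'd' vs 'c' => DIFFER
  Position 3: 'c' vs 'c' => same
  Position 4: 'd' vs 'd' => same
  Position 5: 'a' vs 'e' => DIFFER
  Position 6: 'a' vs 'b' => DIFFER
Positions that differ: 5

5


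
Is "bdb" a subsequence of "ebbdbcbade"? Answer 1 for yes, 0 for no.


Check if "bdb" is a subsequence of "ebbdbcbade"
Greedy scan:
  Position 0 ('e'): no match needed
  Position 1 ('b'): matches sub[0] = 'b'
  Position 2 ('b'): no match needed
  Position 3 ('d'): matches sub[1] = 'd'
  Position 4 ('b'): matches sub[2] = 'b'
  Position 5 ('c'): no match needed
  Position 6 ('b'): no match needed
  Position 7 ('a'): no match needed
  Position 8 ('d'): no match needed
  Position 9 ('e'): no match needed
All 3 characters matched => is a subsequence

1


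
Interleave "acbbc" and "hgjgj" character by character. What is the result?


Interleaving "acbbc" and "hgjgj":
  Position 0: 'a' from first, 'h' from second => "ah"
  Position 1: 'c' from first, 'g' from second => "cg"
  Position 2: 'b' from first, 'j' from second => "bj"
  Position 3: 'b' from first, 'g' from second => "bg"
  Position 4: 'c' from first, 'j' from second => "cj"
Result: ahcgbjbgcj

ahcgbjbgcj


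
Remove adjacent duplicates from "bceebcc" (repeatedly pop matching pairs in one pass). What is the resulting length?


Input: bceebcc
Stack-based adjacent duplicate removal:
  Read 'b': push. Stack: b
  Read 'c': push. Stack: bc
  Read 'e': push. Stack: bce
  Read 'e': matches stack top 'e' => pop. Stack: bc
  Read 'b': push. Stack: bcb
  Read 'c': push. Stack: bcbc
  Read 'c': matches stack top 'c' => pop. Stack: bcb
Final stack: "bcb" (length 3)

3


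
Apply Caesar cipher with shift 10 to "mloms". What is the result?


Caesar cipher: shift "mloms" by 10
  'm' (pos 12) + 10 = pos 22 = 'w'
  'l' (pos 11) + 10 = pos 21 = 'v'
  'o' (pos 14) + 10 = pos 24 = 'y'
  'm' (pos 12) + 10 = pos 22 = 'w'
  's' (pos 18) + 10 = pos 2 = 'c'
Result: wvywc

wvywc


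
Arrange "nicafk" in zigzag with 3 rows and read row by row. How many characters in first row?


Zigzag "nicafk" into 3 rows:
Placing characters:
  'n' => row 0
  'i' => row 1
  'c' => row 2
  'a' => row 1
  'f' => row 0
  'k' => row 1
Rows:
  Row 0: "nf"
  Row 1: "iak"
  Row 2: "c"
First row length: 2

2


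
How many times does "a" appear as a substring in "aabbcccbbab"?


Searching for "a" in "aabbcccbbab"
Scanning each position:
  Position 0: "a" => MATCH
  Position 1: "a" => MATCH
  Position 2: "b" => no
  Position 3: "b" => no
  Position 4: "c" => no
  Position 5: "c" => no
  Position 6: "c" => no
  Position 7: "b" => no
  Position 8: "b" => no
  Position 9: "a" => MATCH
  Position 10: "b" => no
Total occurrences: 3

3


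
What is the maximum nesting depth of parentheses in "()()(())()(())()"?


Input: "()()(())()(())()"
Tracking depth:
  Position 0 '(': depth becomes 1
  Position 1 ')': depth becomes 0
  Position 2 '(': depth becomes 1
  Position 3 ')': depth becomes 0
  Position 4 '(': depth becomes 1
  Position 5 '(': depth becomes 2
  Position 6 ')': depth becomes 1
  Position 7 ')': depth becomes 0
  Position 8 '(': depth becomes 1
  Position 9 ')': depth becomes 0
  Position 10 '(': depth becomes 1
  Position 11 '(': depth becomes 2
  Position 12 ')': depth becomes 1
  Position 13 ')': depth becomes 0
  Position 14 '(': depth becomes 1
  Position 15 ')': depth becomes 0
Maximum depth reached: 2

2


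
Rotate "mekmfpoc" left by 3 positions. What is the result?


Input: "mekmfpoc", rotate left by 3
First 3 characters: "mek"
Remaining characters: "mfpoc"
Concatenate remaining + first: "mfpoc" + "mek" = "mfpocmek"

mfpocmek


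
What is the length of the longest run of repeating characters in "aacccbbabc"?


Input: "aacccbbabc"
Scanning for longest run:
  Position 1 ('a'): continues run of 'a', length=2
  Position 2 ('c'): new char, reset run to 1
  Position 3 ('c'): continues run of 'c', length=2
  Position 4 ('c'): continues run of 'c', length=3
  Position 5 ('b'): new char, reset run to 1
  Position 6 ('b'): continues run of 'b', length=2
  Position 7 ('a'): new char, reset run to 1
  Position 8 ('b'): new char, reset run to 1
  Position 9 ('c'): new char, reset run to 1
Longest run: 'c' with length 3

3


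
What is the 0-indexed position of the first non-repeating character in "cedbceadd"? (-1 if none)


Input: cedbceadd
Character frequencies:
  'a': 1
  'b': 1
  'c': 2
  'd': 3
  'e': 2
Scanning left to right for freq == 1:
  Position 0 ('c'): freq=2, skip
  Position 1 ('e'): freq=2, skip
  Position 2 ('d'): freq=3, skip
  Position 3 ('b'): unique! => answer = 3

3


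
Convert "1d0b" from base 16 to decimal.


Input: "1d0b" in base 16
Positional expansion:
  Digit '1' (value 1) x 16^3 = 4096
  Digit 'd' (value 13) x 16^2 = 3328
  Digit '0' (value 0) x 16^1 = 0
  Digit 'b' (value 11) x 16^0 = 11
Sum = 7435

7435


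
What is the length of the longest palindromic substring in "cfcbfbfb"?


Input: "cfcbfbfb"
Checking substrings for palindromes:
  [3:8] "bfbfb" (len 5) => palindrome
  [0:3] "cfc" (len 3) => palindrome
  [3:6] "bfb" (len 3) => palindrome
  [4:7] "fbf" (len 3) => palindrome
  [5:8] "bfb" (len 3) => palindrome
Longest palindromic substring: "bfbfb" with length 5

5


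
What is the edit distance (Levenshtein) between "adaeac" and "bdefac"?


Computing edit distance: "adaeac" -> "bdefac"
DP table:
           b    d    e    f    a    c
      0    1    2    3    4    5    6
  a   1    1    2    3    4    4    5
  d   2    2    1    2    3    4    5
  a   3    3    2    2    3    3    4
  e   4    4    3    2    3    4    4
  a   5    5    4    3    3    3    4
  c   6    6    5    4    4    4    3
Edit distance = dp[6][6] = 3

3


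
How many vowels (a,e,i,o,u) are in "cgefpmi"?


Input: cgefpmi
Checking each character:
  'c' at position 0: consonant
  'g' at position 1: consonant
  'e' at position 2: vowel (running total: 1)
  'f' at position 3: consonant
  'p' at position 4: consonant
  'm' at position 5: consonant
  'i' at position 6: vowel (running total: 2)
Total vowels: 2

2


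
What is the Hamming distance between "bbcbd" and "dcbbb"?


Comparing "bbcbd" and "dcbbb" position by position:
  Position 0: 'b' vs 'd' => differ
  Position 1: 'b' vs 'c' => differ
  Position 2: 'c' vs 'b' => differ
  Position 3: 'b' vs 'b' => same
  Position 4: 'd' vs 'b' => differ
Total differences (Hamming distance): 4

4


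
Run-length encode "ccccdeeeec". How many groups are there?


Input: ccccdeeeec
Scanning for consecutive runs:
  Group 1: 'c' x 4 (positions 0-3)
  Group 2: 'd' x 1 (positions 4-4)
  Group 3: 'e' x 4 (positions 5-8)
  Group 4: 'c' x 1 (positions 9-9)
Total groups: 4

4


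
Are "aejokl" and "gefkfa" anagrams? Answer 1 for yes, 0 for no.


Strings: "aejokl", "gefkfa"
Sorted first:  aejklo
Sorted second: aeffgk
Differ at position 2: 'j' vs 'f' => not anagrams

0


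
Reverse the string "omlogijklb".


Input: omlogijklb
Reading characters right to left:
  Position 9: 'b'
  Position 8: 'l'
  Position 7: 'k'
  Position 6: 'j'
  Position 5: 'i'
  Position 4: 'g'
  Position 3: 'o'
  Position 2: 'l'
  Position 1: 'm'
  Position 0: 'o'
Reversed: blkjigolmo

blkjigolmo


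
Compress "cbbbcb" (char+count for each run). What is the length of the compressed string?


Input: cbbbcb
Runs:
  'c' x 1 => "c1"
  'b' x 3 => "b3"
  'c' x 1 => "c1"
  'b' x 1 => "b1"
Compressed: "c1b3c1b1"
Compressed length: 8

8


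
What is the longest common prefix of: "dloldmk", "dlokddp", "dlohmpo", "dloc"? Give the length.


Words: dloldmk, dlokddp, dlohmpo, dloc
  Position 0: all 'd' => match
  Position 1: all 'l' => match
  Position 2: all 'o' => match
  Position 3: ('l', 'k', 'h', 'c') => mismatch, stop
LCP = "dlo" (length 3)

3


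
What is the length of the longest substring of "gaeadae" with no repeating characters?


Input: "gaeadae"
Sliding window (track last position of each char):
  Position 0 ('g'): window [0,0] length 1 -- new best
  Position 1 ('a'): window [0,1] length 2 -- new best
  Position 2 ('e'): window [0,2] length 3 -- new best
  Position 3 ('a'): repeat (last at 1), move window start to 2
  Position 3 ('a'): window [2,3] length 2
  Position 4 ('d'): window [2,4] length 3
  Position 5 ('a'): repeat (last at 3), move window start to 4
  Position 5 ('a'): window [4,5] length 2
  Position 6 ('e'): window [4,6] length 3
Longest substring with no repeats: "gae" with length 3

3


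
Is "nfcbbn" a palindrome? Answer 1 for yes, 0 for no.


Input: nfcbbn
Reversed: nbbcfn
  Compare pos 0 ('n') with pos 5 ('n'): match
  Compare pos 1 ('f') with pos 4 ('b'): MISMATCH
  Compare pos 2 ('c') with pos 3 ('b'): MISMATCH
Result: not a palindrome

0


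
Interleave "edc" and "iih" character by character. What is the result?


Interleaving "edc" and "iih":
  Position 0: 'e' from first, 'i' from second => "ei"
  Position 1: 'd' from first, 'i' from second => "di"
  Position 2: 'c' from first, 'h' from second => "ch"
Result: eidich

eidich


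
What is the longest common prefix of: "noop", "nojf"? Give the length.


Words: noop, nojf
  Position 0: all 'n' => match
  Position 1: all 'o' => match
  Position 2: ('o', 'j') => mismatch, stop
LCP = "no" (length 2)

2


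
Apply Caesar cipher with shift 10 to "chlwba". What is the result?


Caesar cipher: shift "chlwba" by 10
  'c' (pos 2) + 10 = pos 12 = 'm'
  'h' (pos 7) + 10 = pos 17 = 'r'
  'l' (pos 11) + 10 = pos 21 = 'v'
  'w' (pos 22) + 10 = pos 6 = 'g'
  'b' (pos 1) + 10 = pos 11 = 'l'
  'a' (pos 0) + 10 = pos 10 = 'k'
Result: mrvglk

mrvglk


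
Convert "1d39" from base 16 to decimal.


Input: "1d39" in base 16
Positional expansion:
  Digit '1' (value 1) x 16^3 = 4096
  Digit 'd' (value 13) x 16^2 = 3328
  Digit '3' (value 3) x 16^1 = 48
  Digit '9' (value 9) x 16^0 = 9
Sum = 7481

7481


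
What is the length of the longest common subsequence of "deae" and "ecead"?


LCS of "deae" and "ecead"
DP table:
           e    c    e    a    d
      0    0    0    0    0    0
  d   0    0    0    0    0    1
  e   0    1    1    1    1    1
  a   0    1    1    1    2    2
  e   0    1    1    2    2    2
LCS length = dp[4][5] = 2

2


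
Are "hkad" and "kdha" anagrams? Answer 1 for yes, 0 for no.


Strings: "hkad", "kdha"
Sorted first:  adhk
Sorted second: adhk
Sorted forms match => anagrams

1


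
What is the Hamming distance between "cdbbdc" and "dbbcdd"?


Comparing "cdbbdc" and "dbbcdd" position by position:
  Position 0: 'c' vs 'd' => differ
  Position 1: 'd' vs 'b' => differ
  Position 2: 'b' vs 'b' => same
  Position 3: 'b' vs 'c' => differ
  Position 4: 'd' vs 'd' => same
  Position 5: 'c' vs 'd' => differ
Total differences (Hamming distance): 4

4


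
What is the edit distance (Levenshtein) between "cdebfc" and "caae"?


Computing edit distance: "cdebfc" -> "caae"
DP table:
           c    a    a    e
      0    1    2    3    4
  c   1    0    1    2    3
  d   2    1    1    2    3
  e   3    2    2    2    2
  b   4    3    3    3    3
  f   5    4    4    4    4
  c   6    5    5    5    5
Edit distance = dp[6][4] = 5

5


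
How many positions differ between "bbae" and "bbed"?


Comparing "bbae" and "bbed" position by position:
  Position 0: 'b' vs 'b' => same
  Position 1: 'b' vs 'b' => same
  Position 2: 'a' vs 'e' => DIFFER
  Position 3: 'e' vs 'd' => DIFFER
Positions that differ: 2

2


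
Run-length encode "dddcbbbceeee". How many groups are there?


Input: dddcbbbceeee
Scanning for consecutive runs:
  Group 1: 'd' x 3 (positions 0-2)
  Group 2: 'c' x 1 (positions 3-3)
  Group 3: 'b' x 3 (positions 4-6)
  Group 4: 'c' x 1 (positions 7-7)
  Group 5: 'e' x 4 (positions 8-11)
Total groups: 5

5


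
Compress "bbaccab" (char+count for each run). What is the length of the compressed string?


Input: bbaccab
Runs:
  'b' x 2 => "b2"
  'a' x 1 => "a1"
  'c' x 2 => "c2"
  'a' x 1 => "a1"
  'b' x 1 => "b1"
Compressed: "b2a1c2a1b1"
Compressed length: 10

10


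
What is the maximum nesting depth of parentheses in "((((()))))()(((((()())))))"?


Input: "((((()))))()(((((()())))))"
Tracking depth:
  Position 0 '(': depth becomes 1
  Position 1 '(': depth becomes 2
  Position 2 '(': depth becomes 3
  Position 3 '(': depth becomes 4
  Position 4 '(': depth becomes 5
  Position 5 ')': depth becomes 4
  Position 6 ')': depth becomes 3
  Position 7 ')': depth becomes 2
  Position 8 ')': depth becomes 1
  Position 9 ')': depth becomes 0
  Position 10 '(': depth becomes 1
  Position 11 ')': depth becomes 0
  Position 12 '(': depth becomes 1
  Position 13 '(': depth becomes 2
  Position 14 '(': depth becomes 3
  Position 15 '(': depth becomes 4
  Position 16 '(': depth becomes 5
  Position 17 '(': depth becomes 6
  Position 18 ')': depth becomes 5
  Position 19 '(': depth becomes 6
  Position 20 ')': depth becomes 5
  Position 21 ')': depth becomes 4
  Position 22 ')': depth becomes 3
  Position 23 ')': depth becomes 2
  Position 24 ')': depth becomes 1
  Position 25 ')': depth becomes 0
Maximum depth reached: 6

6


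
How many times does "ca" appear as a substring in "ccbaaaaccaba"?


Searching for "ca" in "ccbaaaaccaba"
Scanning each position:
  Position 0: "cc" => no
  Position 1: "cb" => no
  Position 2: "ba" => no
  Position 3: "aa" => no
  Position 4: "aa" => no
  Position 5: "aa" => no
  Position 6: "ac" => no
  Position 7: "cc" => no
  Position 8: "ca" => MATCH
  Position 9: "ab" => no
  Position 10: "ba" => no
Total occurrences: 1

1


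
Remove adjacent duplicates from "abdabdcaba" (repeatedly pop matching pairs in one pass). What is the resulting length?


Input: abdabdcaba
Stack-based adjacent duplicate removal:
  Read 'a': push. Stack: a
  Read 'b': push. Stack: ab
  Read 'd': push. Stack: abd
  Read 'a': push. Stack: abda
  Read 'b': push. Stack: abdab
  Read 'd': push. Stack: abdabd
  Read 'c': push. Stack: abdabdc
  Read 'a': push. Stack: abdabdca
  Read 'b': push. Stack: abdabdcab
  Read 'a': push. Stack: abdabdcaba
Final stack: "abdabdcaba" (length 10)

10


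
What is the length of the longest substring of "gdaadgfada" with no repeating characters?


Input: "gdaadgfada"
Sliding window (track last position of each char):
  Position 0 ('g'): window [0,0] length 1 -- new best
  Position 1 ('d'): window [0,1] length 2 -- new best
  Position 2 ('a'): window [0,2] length 3 -- new best
  Position 3 ('a'): repeat (last at 2), move window start to 3
  Position 3 ('a'): window [3,3] length 1
  Position 4 ('d'): window [3,4] length 2
  Position 5 ('g'): window [3,5] length 3
  Position 6 ('f'): window [3,6] length 4 -- new best
  Position 7 ('a'): repeat (last at 3), move window start to 4
  Position 7 ('a'): window [4,7] length 4
  Position 8 ('d'): repeat (last at 4), move window start to 5
  Position 8 ('d'): window [5,8] length 4
  Position 9 ('a'): repeat (last at 7), move window start to 8
  Position 9 ('a'): window [8,9] length 2
Longest substring with no repeats: "adgf" with length 4

4


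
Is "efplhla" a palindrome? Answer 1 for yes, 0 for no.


Input: efplhla
Reversed: alhlpfe
  Compare pos 0 ('e') with pos 6 ('a'): MISMATCH
  Compare pos 1 ('f') with pos 5 ('l'): MISMATCH
  Compare pos 2 ('p') with pos 4 ('h'): MISMATCH
Result: not a palindrome

0


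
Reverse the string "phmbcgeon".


Input: phmbcgeon
Reading characters right to left:
  Position 8: 'n'
  Position 7: 'o'
  Position 6: 'e'
  Position 5: 'g'
  Position 4: 'c'
  Position 3: 'b'
  Position 2: 'm'
  Position 1: 'h'
  Position 0: 'p'
Reversed: noegcbmhp

noegcbmhp


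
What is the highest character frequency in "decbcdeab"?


Input: decbcdeab
Character counts:
  'a': 1
  'b': 2
  'c': 2
  'd': 2
  'e': 2
Maximum frequency: 2

2


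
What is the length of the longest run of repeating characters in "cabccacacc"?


Input: "cabccacacc"
Scanning for longest run:
  Position 1 ('a'): new char, reset run to 1
  Position 2 ('b'): new char, reset run to 1
  Position 3 ('c'): new char, reset run to 1
  Position 4 ('c'): continues run of 'c', length=2
  Position 5 ('a'): new char, reset run to 1
  Position 6 ('c'): new char, reset run to 1
  Position 7 ('a'): new char, reset run to 1
  Position 8 ('c'): new char, reset run to 1
  Position 9 ('c'): continues run of 'c', length=2
Longest run: 'c' with length 2

2


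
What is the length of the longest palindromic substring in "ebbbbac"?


Input: "ebbbbac"
Checking substrings for palindromes:
  [1:5] "bbbb" (len 4) => palindrome
  [1:4] "bbb" (len 3) => palindrome
  [2:5] "bbb" (len 3) => palindrome
  [1:3] "bb" (len 2) => palindrome
  [2:4] "bb" (len 2) => palindrome
  [3:5] "bb" (len 2) => palindrome
Longest palindromic substring: "bbbb" with length 4

4


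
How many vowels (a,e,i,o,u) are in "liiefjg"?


Input: liiefjg
Checking each character:
  'l' at position 0: consonant
  'i' at position 1: vowel (running total: 1)
  'i' at position 2: vowel (running total: 2)
  'e' at position 3: vowel (running total: 3)
  'f' at position 4: consonant
  'j' at position 5: consonant
  'g' at position 6: consonant
Total vowels: 3

3


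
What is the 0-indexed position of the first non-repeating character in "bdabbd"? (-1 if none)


Input: bdabbd
Character frequencies:
  'a': 1
  'b': 3
  'd': 2
Scanning left to right for freq == 1:
  Position 0 ('b'): freq=3, skip
  Position 1 ('d'): freq=2, skip
  Position 2 ('a'): unique! => answer = 2

2


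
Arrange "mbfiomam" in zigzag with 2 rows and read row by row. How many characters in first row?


Zigzag "mbfiomam" into 2 rows:
Placing characters:
  'm' => row 0
  'b' => row 1
  'f' => row 0
  'i' => row 1
  'o' => row 0
  'm' => row 1
  'a' => row 0
  'm' => row 1
Rows:
  Row 0: "mfoa"
  Row 1: "bimm"
First row length: 4

4


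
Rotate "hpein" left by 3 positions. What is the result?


Input: "hpein", rotate left by 3
First 3 characters: "hpe"
Remaining characters: "in"
Concatenate remaining + first: "in" + "hpe" = "inhpe"

inhpe


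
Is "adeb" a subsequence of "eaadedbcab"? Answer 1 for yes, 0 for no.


Check if "adeb" is a subsequence of "eaadedbcab"
Greedy scan:
  Position 0 ('e'): no match needed
  Position 1 ('a'): matches sub[0] = 'a'
  Position 2 ('a'): no match needed
  Position 3 ('d'): matches sub[1] = 'd'
  Position 4 ('e'): matches sub[2] = 'e'
  Position 5 ('d'): no match needed
  Position 6 ('b'): matches sub[3] = 'b'
  Position 7 ('c'): no match needed
  Position 8 ('a'): no match needed
  Position 9 ('b'): no match needed
All 4 characters matched => is a subsequence

1


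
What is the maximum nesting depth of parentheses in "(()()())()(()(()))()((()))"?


Input: "(()()())()(()(()))()((()))"
Tracking depth:
  Position 0 '(': depth becomes 1
  Position 1 '(': depth becomes 2
  Position 2 ')': depth becomes 1
  Position 3 '(': depth becomes 2
  Position 4 ')': depth becomes 1
  Position 5 '(': depth becomes 2
  Position 6 ')': depth becomes 1
  Position 7 ')': depth becomes 0
  Position 8 '(': depth becomes 1
  Position 9 ')': depth becomes 0
  Position 10 '(': depth becomes 1
  Position 11 '(': depth becomes 2
  Position 12 ')': depth becomes 1
  Position 13 '(': depth becomes 2
  Position 14 '(': depth becomes 3
  Position 15 ')': depth becomes 2
  Position 16 ')': depth becomes 1
  Position 17 ')': depth becomes 0
  Position 18 '(': depth becomes 1
  Position 19 ')': depth becomes 0
  Position 20 '(': depth becomes 1
  Position 21 '(': depth becomes 2
  Position 22 '(': depth becomes 3
  Position 23 ')': depth becomes 2
  Position 24 ')': depth becomes 1
  Position 25 ')': depth becomes 0
Maximum depth reached: 3

3


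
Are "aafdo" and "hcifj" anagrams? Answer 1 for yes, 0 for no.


Strings: "aafdo", "hcifj"
Sorted first:  aadfo
Sorted second: cfhij
Differ at position 0: 'a' vs 'c' => not anagrams

0


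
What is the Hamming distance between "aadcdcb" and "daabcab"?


Comparing "aadcdcb" and "daabcab" position by position:
  Position 0: 'a' vs 'd' => differ
  Position 1: 'a' vs 'a' => same
  Position 2: 'd' vs 'a' => differ
  Position 3: 'c' vs 'b' => differ
  Position 4: 'd' vs 'c' => differ
  Position 5: 'c' vs 'a' => differ
  Position 6: 'b' vs 'b' => same
Total differences (Hamming distance): 5

5


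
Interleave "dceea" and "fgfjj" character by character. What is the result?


Interleaving "dceea" and "fgfjj":
  Position 0: 'd' from first, 'f' from second => "df"
  Position 1: 'c' from first, 'g' from second => "cg"
  Position 2: 'e' from first, 'f' from second => "ef"
  Position 3: 'e' from first, 'j' from second => "ej"
  Position 4: 'a' from first, 'j' from second => "aj"
Result: dfcgefejaj

dfcgefejaj


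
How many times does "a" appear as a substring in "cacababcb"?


Searching for "a" in "cacababcb"
Scanning each position:
  Position 0: "c" => no
  Position 1: "a" => MATCH
  Position 2: "c" => no
  Position 3: "a" => MATCH
  Position 4: "b" => no
  Position 5: "a" => MATCH
  Position 6: "b" => no
  Position 7: "c" => no
  Position 8: "b" => no
Total occurrences: 3

3


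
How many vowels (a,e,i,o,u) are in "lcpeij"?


Input: lcpeij
Checking each character:
  'l' at position 0: consonant
  'c' at position 1: consonant
  'p' at position 2: consonant
  'e' at position 3: vowel (running total: 1)
  'i' at position 4: vowel (running total: 2)
  'j' at position 5: consonant
Total vowels: 2

2


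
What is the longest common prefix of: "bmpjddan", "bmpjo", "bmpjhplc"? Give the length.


Words: bmpjddan, bmpjo, bmpjhplc
  Position 0: all 'b' => match
  Position 1: all 'm' => match
  Position 2: all 'p' => match
  Position 3: all 'j' => match
  Position 4: ('d', 'o', 'h') => mismatch, stop
LCP = "bmpj" (length 4)

4


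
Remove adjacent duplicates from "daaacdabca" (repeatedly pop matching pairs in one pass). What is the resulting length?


Input: daaacdabca
Stack-based adjacent duplicate removal:
  Read 'd': push. Stack: d
  Read 'a': push. Stack: da
  Read 'a': matches stack top 'a' => pop. Stack: d
  Read 'a': push. Stack: da
  Read 'c': push. Stack: dac
  Read 'd': push. Stack: dacd
  Read 'a': push. Stack: dacda
  Read 'b': push. Stack: dacdab
  Read 'c': push. Stack: dacdabc
  Read 'a': push. Stack: dacdabca
Final stack: "dacdabca" (length 8)

8


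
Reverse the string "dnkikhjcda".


Input: dnkikhjcda
Reading characters right to left:
  Position 9: 'a'
  Position 8: 'd'
  Position 7: 'c'
  Position 6: 'j'
  Position 5: 'h'
  Position 4: 'k'
  Position 3: 'i'
  Position 2: 'k'
  Position 1: 'n'
  Position 0: 'd'
Reversed: adcjhkiknd

adcjhkiknd


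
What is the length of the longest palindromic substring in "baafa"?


Input: "baafa"
Checking substrings for palindromes:
  [2:5] "afa" (len 3) => palindrome
  [1:3] "aa" (len 2) => palindrome
Longest palindromic substring: "afa" with length 3

3
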